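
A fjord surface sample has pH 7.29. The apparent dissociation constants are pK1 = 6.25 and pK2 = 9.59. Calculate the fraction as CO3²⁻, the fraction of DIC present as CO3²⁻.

α₂ = 0.00457

α₂ = 1 / (1 + [H⁺]/K2 + [H⁺]²/(K1K2)) = 1 / (1 + 10^+2.30 + 10^+1.26)
   = 1 / (1 + 199.53 + 18.197) = 1/218.72 = 0.004572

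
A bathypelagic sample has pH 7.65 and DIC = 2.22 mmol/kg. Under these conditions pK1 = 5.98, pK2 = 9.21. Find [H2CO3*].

α₀ = 1 / (1 + K1/[H⁺] + K1K2/[H⁺]²) = 1 / (1 + 10^+1.67 + 10^+0.11)
   = 1 / (1 + 46.774 + 1.2882) = 1/49.062 = 0.02038
[CO2*] = α₀ × DIC = 0.02038 × 2.22 = 0.0452 mmol/kg

[CO2*] = 0.0452 mmol/kg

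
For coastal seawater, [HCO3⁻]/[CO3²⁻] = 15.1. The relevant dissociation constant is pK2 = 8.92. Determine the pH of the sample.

pH = 7.74

From K2 = [H⁺][CO3²⁻]/[HCO3⁻]:  pH = pK2 − log₁₀([HCO3⁻]/[CO3²⁻])
log₁₀(15.1) = +1.179
pH = 8.92 − (+1.179) = 7.74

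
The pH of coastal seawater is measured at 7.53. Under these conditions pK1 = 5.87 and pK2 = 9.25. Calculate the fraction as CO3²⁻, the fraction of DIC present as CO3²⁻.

α₂ = 1 / (1 + [H⁺]/K2 + [H⁺]²/(K1K2)) = 1 / (1 + 10^+1.72 + 10^+0.06)
   = 1 / (1 + 52.481 + 1.1482) = 1/54.629 = 0.01831

α₂ = 0.0183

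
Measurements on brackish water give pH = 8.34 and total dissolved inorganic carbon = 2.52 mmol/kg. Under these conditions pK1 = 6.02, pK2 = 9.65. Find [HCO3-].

[HCO3⁻] = 2.39 mmol/kg

α₁ = 1 / (1 + [H⁺]/K1 + K2/[H⁺]) = 1 / (1 + 10^-2.32 + 10^-1.31)
   = 1 / (1 + 0.0047863 + 0.048978) = 1/1.0538 = 0.9490
[HCO3⁻] = α₁ × DIC = 0.9490 × 2.52 = 2.39 mmol/kg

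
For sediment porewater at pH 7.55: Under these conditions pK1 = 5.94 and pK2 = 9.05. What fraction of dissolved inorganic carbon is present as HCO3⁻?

α₁ = 0.947

α₁ = 1 / (1 + [H⁺]/K1 + K2/[H⁺]) = 1 / (1 + 10^-1.61 + 10^-1.50)
   = 1 / (1 + 0.024547 + 0.031623) = 1/1.0562 = 0.9468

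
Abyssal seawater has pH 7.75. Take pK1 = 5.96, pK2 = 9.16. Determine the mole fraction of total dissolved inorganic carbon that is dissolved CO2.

α₀ = 0.0154

α₀ = 1 / (1 + K1/[H⁺] + K1K2/[H⁺]²) = 1 / (1 + 10^+1.79 + 10^+0.38)
   = 1 / (1 + 61.660 + 2.3988) = 1/65.058 = 0.01537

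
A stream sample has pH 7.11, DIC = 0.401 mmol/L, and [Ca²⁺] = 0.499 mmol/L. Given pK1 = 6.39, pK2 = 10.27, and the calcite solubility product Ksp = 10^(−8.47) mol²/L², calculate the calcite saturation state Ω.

α₂ = 1 / (1 + [H⁺]/K2 + [H⁺]²/(K1K2)) = 1 / (1 + 10^+3.16 + 10^+2.44)
   = 1 / (1 + 1445.4 + 275.42) = 1/1721.9 = 0.0005808
[CO3²⁻] = α₂ × DIC = 0.0005808 × 0.401 = 0.0002329 mmol/L = 0.2329 μmol/L
Ksp = 10^(−8.47) = 3.388×10^-9
Ω = [Ca²⁺][CO3²⁻]/Ksp = (0.499×10^-3)(2.329×10^-7) / 3.388×10^-9 = 0.0343

Ω = 0.0343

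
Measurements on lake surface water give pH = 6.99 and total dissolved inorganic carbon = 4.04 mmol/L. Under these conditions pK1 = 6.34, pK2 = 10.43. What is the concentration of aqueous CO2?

α₀ = 1 / (1 + K1/[H⁺] + K1K2/[H⁺]²) = 1 / (1 + 10^+0.65 + 10^-2.79)
   = 1 / (1 + 4.4668 + 0.0016218) = 1/5.4685 = 0.1829
[CO2*] = α₀ × DIC = 0.1829 × 4.04 = 0.739 mmol/L

[CO2*] = 0.739 mmol/L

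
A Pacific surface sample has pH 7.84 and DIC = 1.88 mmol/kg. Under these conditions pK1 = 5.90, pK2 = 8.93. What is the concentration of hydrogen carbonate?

[HCO3⁻] = 1.72 mmol/kg

α₁ = 1 / (1 + [H⁺]/K1 + K2/[H⁺]) = 1 / (1 + 10^-1.94 + 10^-1.09)
   = 1 / (1 + 0.011482 + 0.081283) = 1/1.0928 = 0.9151
[HCO3⁻] = α₁ × DIC = 0.9151 × 1.88 = 1.72 mmol/kg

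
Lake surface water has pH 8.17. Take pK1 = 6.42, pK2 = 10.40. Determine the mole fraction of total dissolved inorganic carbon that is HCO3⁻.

α₁ = 0.977

α₁ = 1 / (1 + [H⁺]/K1 + K2/[H⁺]) = 1 / (1 + 10^-1.75 + 10^-2.23)
   = 1 / (1 + 0.017783 + 0.0058884) = 1/1.0237 = 0.9769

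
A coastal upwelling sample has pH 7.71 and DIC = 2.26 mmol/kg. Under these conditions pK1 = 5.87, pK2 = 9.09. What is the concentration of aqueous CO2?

α₀ = 1 / (1 + K1/[H⁺] + K1K2/[H⁺]²) = 1 / (1 + 10^+1.84 + 10^+0.46)
   = 1 / (1 + 69.183 + 2.8840) = 1/73.067 = 0.01369
[CO2*] = α₀ × DIC = 0.01369 × 2.26 = 0.0309 mmol/kg

[CO2*] = 0.0309 mmol/kg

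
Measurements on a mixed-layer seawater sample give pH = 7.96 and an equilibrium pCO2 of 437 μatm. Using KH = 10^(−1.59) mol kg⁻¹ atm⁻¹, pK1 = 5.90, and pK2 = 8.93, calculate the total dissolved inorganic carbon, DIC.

[CO2*] = KH · pCO2 = 10^(−1.59) × 437×10^-6 = 1.123×10^-5 mol/kg
α₀ = 1/(1 + K1/[H⁺] + K1K2/[H⁺]²) = 1/(1 + 10^+2.06 + 10^+1.09) = 0.007805
DIC = [CO2*]/α₀ = 1.123×10^-5 / 0.007805 = 1.44 mmol/kg

DIC = 1.44 mmol/kg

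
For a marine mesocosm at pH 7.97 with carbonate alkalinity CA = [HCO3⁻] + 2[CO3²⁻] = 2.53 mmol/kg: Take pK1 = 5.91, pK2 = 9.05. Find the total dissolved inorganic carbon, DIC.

DIC = 2.37 mmol/kg

CA = [HCO3⁻] + 2[CO3²⁻] = (α₁ + 2α₂)·DIC
At pH 7.97: [H⁺]/K1 = 10^-2.06 = 0.0087096, K2/[H⁺] = 10^-1.08 = 0.083176
α₁ = 1/(1 + 0.0087096 + 0.083176) = 1/1.0919 = 0.9158; α₂ = α₁·K2/[H⁺] = 0.07618
α₁ + 2α₂ = 1.0682
DIC = CA / (α₁ + 2α₂) = 2.53 / 1.0682 = 2.37 mmol/kg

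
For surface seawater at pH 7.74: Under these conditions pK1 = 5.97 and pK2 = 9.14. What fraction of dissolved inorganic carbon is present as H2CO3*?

α₀ = 0.0161

α₀ = 1 / (1 + K1/[H⁺] + K1K2/[H⁺]²) = 1 / (1 + 10^+1.77 + 10^+0.37)
   = 1 / (1 + 58.884 + 2.3442) = 1/62.229 = 0.01607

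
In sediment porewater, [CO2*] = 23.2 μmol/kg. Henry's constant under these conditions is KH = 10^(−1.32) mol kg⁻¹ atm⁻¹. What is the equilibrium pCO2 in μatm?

KH = 10^(−1.32) = 4.786×10^-2 mol kg⁻¹ atm⁻¹
pCO2 = [CO2*]/KH = 23.2×10^-6 / 4.786×10^-2 = 4.85×10^-4 atm = 485 μatm

pCO2 = 485 μatm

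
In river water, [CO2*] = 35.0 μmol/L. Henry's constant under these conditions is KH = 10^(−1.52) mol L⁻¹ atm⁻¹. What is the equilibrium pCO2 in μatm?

KH = 10^(−1.52) = 3.020×10^-2 mol L⁻¹ atm⁻¹
pCO2 = [CO2*]/KH = 35.0×10^-6 / 3.020×10^-2 = 1.16×10^-3 atm = 1160 μatm

pCO2 = 1160 μatm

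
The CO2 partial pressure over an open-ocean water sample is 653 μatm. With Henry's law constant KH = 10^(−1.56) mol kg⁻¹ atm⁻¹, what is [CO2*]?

[CO2*] = 18.0 μmol/kg

KH = 10^(−1.56) = 2.754×10^-2 mol kg⁻¹ atm⁻¹
[CO2*] = KH · pCO2 = 2.754×10^-2 × 653×10^-6 atm = 1.80×10^-5 mol/kg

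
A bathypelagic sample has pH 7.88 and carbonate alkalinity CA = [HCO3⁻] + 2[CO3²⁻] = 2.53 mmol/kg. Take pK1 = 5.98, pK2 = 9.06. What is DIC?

CA = [HCO3⁻] + 2[CO3²⁻] = (α₁ + 2α₂)·DIC
At pH 7.88: [H⁺]/K1 = 10^-1.90 = 0.012589, K2/[H⁺] = 10^-1.18 = 0.066069
α₁ = 1/(1 + 0.012589 + 0.066069) = 1/1.0787 = 0.9271; α₂ = α₁·K2/[H⁺] = 0.06125
α₁ + 2α₂ = 1.0496
DIC = CA / (α₁ + 2α₂) = 2.53 / 1.0496 = 2.41 mmol/kg

DIC = 2.41 mmol/kg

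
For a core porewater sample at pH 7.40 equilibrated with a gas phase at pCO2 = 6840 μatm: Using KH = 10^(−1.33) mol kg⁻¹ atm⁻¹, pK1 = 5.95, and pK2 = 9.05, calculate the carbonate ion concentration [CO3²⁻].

[CO2*] = KH · pCO2 = 10^(−1.33) × 6840×10^-6 = 3.199×10^-4 mol/kg
α₀ = 1/(1 + K1/[H⁺] + K1K2/[H⁺]²) = 1/(1 + 10^+1.45 + 10^-0.20) = 0.03354
DIC = [CO2*]/α₀ = 3.199×10^-4 / 0.03354 = 9.539 mmol/kg
[CO3²⁻] = α₂·DIC; α₂ = 0.02116, so [CO3²⁻] = 0.02116 × 9.539 = 0.202 mmol/kg

[CO3²⁻] = 0.202 mmol/kg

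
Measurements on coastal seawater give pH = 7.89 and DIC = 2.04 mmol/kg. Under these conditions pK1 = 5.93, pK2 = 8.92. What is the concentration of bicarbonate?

[HCO3⁻] = 1.85 mmol/kg

α₁ = 1 / (1 + [H⁺]/K1 + K2/[H⁺]) = 1 / (1 + 10^-1.96 + 10^-1.03)
   = 1 / (1 + 0.010965 + 0.093325) = 1/1.1043 = 0.9056
[HCO3⁻] = α₁ × DIC = 0.9056 × 2.04 = 1.85 mmol/kg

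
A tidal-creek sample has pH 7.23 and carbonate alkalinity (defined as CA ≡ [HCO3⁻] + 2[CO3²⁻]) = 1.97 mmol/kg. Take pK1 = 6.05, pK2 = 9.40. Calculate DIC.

CA = [HCO3⁻] + 2[CO3²⁻] = (α₁ + 2α₂)·DIC
At pH 7.23: [H⁺]/K1 = 10^-1.18 = 0.066069, K2/[H⁺] = 10^-2.17 = 0.0067608
α₁ = 1/(1 + 0.066069 + 0.0067608) = 1/1.0728 = 0.9321; α₂ = α₁·K2/[H⁺] = 0.006302
α₁ + 2α₂ = 0.9447
DIC = CA / (α₁ + 2α₂) = 1.97 / 0.9447 = 2.09 mmol/kg

DIC = 2.09 mmol/kg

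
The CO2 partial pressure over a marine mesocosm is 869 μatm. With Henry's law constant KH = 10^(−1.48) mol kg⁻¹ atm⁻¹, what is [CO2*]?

[CO2*] = 28.8 μmol/kg

KH = 10^(−1.48) = 3.311×10^-2 mol kg⁻¹ atm⁻¹
[CO2*] = KH · pCO2 = 3.311×10^-2 × 869×10^-6 atm = 2.88×10^-5 mol/kg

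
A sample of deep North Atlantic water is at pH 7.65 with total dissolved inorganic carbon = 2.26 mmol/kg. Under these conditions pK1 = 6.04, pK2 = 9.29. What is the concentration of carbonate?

α₂ = 1 / (1 + [H⁺]/K2 + [H⁺]²/(K1K2)) = 1 / (1 + 10^+1.64 + 10^+0.03)
   = 1 / (1 + 43.652 + 1.0715) = 1/45.723 = 0.02187
[CO3²⁻] = α₂ × DIC = 0.02187 × 2.26 = 0.0494 mmol/kg

[CO3²⁻] = 0.0494 mmol/kg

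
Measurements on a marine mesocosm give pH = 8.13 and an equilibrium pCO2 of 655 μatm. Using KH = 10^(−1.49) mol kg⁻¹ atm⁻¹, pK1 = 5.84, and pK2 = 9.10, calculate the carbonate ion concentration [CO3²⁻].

[CO3²⁻] = 0.443 mmol/kg

[CO2*] = KH · pCO2 = 10^(−1.49) × 655×10^-6 = 2.120×10^-5 mol/kg
α₀ = 1/(1 + K1/[H⁺] + K1K2/[H⁺]²) = 1/(1 + 10^+2.29 + 10^+1.32) = 0.004611
DIC = [CO2*]/α₀ = 2.120×10^-5 / 0.004611 = 4.597 mmol/kg
[CO3²⁻] = α₂·DIC; α₂ = 0.09634, so [CO3²⁻] = 0.09634 × 4.597 = 0.443 mmol/kg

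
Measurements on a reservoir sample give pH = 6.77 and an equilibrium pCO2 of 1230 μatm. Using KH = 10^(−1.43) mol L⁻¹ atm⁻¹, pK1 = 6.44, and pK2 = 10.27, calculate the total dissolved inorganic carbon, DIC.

[CO2*] = KH · pCO2 = 10^(−1.43) × 1230×10^-6 = 4.570×10^-5 mol/L
α₀ = 1/(1 + K1/[H⁺] + K1K2/[H⁺]²) = 1/(1 + 10^+0.33 + 10^-3.17) = 0.3186
DIC = [CO2*]/α₀ = 4.570×10^-5 / 0.3186 = 0.143 mmol/L

DIC = 0.143 mmol/L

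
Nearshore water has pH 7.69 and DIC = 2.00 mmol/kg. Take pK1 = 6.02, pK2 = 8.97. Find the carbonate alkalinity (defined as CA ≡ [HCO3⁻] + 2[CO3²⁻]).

CA = 2.06 mmol/kg

CA = [HCO3⁻] + 2[CO3²⁻] = (α₁ + 2α₂)·DIC
At pH 7.69: [H⁺]/K1 = 10^-1.67 = 0.021380, K2/[H⁺] = 10^-1.28 = 0.052481
α₁ = 1/(1 + 0.021380 + 0.052481) = 1/1.0739 = 0.9312; α₂ = α₁·K2/[H⁺] = 0.04887
α₁ + 2α₂ = 1.0290
CA = 1.0290 × 2.00 = 2.06 mmol/kg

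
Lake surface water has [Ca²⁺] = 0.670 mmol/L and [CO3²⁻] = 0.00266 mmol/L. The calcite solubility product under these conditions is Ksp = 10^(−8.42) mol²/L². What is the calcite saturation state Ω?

Ω = 0.469

Ksp = 10^(−8.42) = 3.802×10^-9
Ω = [Ca²⁺][CO3²⁻]/Ksp = (0.670×10^-3)(0.00266×10^-3) / 3.802×10^-9 = 0.469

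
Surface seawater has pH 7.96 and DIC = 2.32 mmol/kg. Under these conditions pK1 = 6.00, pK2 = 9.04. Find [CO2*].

[CO2*] = 0.0232 mmol/kg

α₀ = 1 / (1 + K1/[H⁺] + K1K2/[H⁺]²) = 1 / (1 + 10^+1.96 + 10^+0.88)
   = 1 / (1 + 91.201 + 7.5858) = 1/99.787 = 0.01002
[CO2*] = α₀ × DIC = 0.01002 × 2.32 = 0.0232 mmol/kg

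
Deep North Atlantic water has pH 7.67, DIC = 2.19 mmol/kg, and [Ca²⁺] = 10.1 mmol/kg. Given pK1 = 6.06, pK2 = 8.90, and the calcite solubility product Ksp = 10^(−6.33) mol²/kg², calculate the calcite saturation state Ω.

Ω = 2.57

α₂ = 1 / (1 + [H⁺]/K2 + [H⁺]²/(K1K2)) = 1 / (1 + 10^+1.23 + 10^-0.38)
   = 1 / (1 + 16.982 + 0.41687) = 1/18.399 = 0.05435
[CO3²⁻] = α₂ × DIC = 0.05435 × 2.19 = 0.1190 mmol/kg
Ksp = 10^(−6.33) = 4.677×10^-7
Ω = [Ca²⁺][CO3²⁻]/Ksp = (10.1×10^-3)(1.190×10^-4) / 4.677×10^-7 = 2.57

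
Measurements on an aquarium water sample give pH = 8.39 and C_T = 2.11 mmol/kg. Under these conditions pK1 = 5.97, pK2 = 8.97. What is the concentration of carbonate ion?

α₂ = 1 / (1 + [H⁺]/K2 + [H⁺]²/(K1K2)) = 1 / (1 + 10^+0.58 + 10^-1.84)
   = 1 / (1 + 3.8019 + 0.014454) = 1/4.8163 = 0.2076
[CO3²⁻] = α₂ × DIC = 0.2076 × 2.11 = 0.438 mmol/kg

[CO3²⁻] = 0.438 mmol/kg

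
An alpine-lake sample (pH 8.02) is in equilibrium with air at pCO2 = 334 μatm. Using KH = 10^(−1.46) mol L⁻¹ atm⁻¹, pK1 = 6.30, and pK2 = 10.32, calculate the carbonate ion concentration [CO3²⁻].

[CO2*] = KH · pCO2 = 10^(−1.46) × 334×10^-6 = 1.158×10^-5 mol/L
α₀ = 1/(1 + K1/[H⁺] + K1K2/[H⁺]²) = 1/(1 + 10^+1.72 + 10^-0.58) = 0.01861
DIC = [CO2*]/α₀ = 1.158×10^-5 / 0.01861 = 0.6224 mmol/L
[CO3²⁻] = α₂·DIC; α₂ = 0.004894, so [CO3²⁻] = 0.004894 × 0.6224 = 0.00305 mmol/L = 3.05 μmol/L

[CO3²⁻] = 3.05 μmol/L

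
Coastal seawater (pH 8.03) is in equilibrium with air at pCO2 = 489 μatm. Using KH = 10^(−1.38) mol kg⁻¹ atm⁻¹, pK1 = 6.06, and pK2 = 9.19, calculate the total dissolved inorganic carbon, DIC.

[CO2*] = KH · pCO2 = 10^(−1.38) × 489×10^-6 = 2.038×10^-5 mol/kg
α₀ = 1/(1 + K1/[H⁺] + K1K2/[H⁺]²) = 1/(1 + 10^+1.97 + 10^+0.81) = 0.009922
DIC = [CO2*]/α₀ = 2.038×10^-5 / 0.009922 = 2.05 mmol/kg

DIC = 2.05 mmol/kg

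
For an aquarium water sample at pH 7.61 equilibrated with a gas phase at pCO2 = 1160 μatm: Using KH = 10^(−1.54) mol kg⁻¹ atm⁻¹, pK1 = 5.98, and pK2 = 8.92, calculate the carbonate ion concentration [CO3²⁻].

[CO2*] = KH · pCO2 = 10^(−1.54) × 1160×10^-6 = 3.345×10^-5 mol/kg
α₀ = 1/(1 + K1/[H⁺] + K1K2/[H⁺]²) = 1/(1 + 10^+1.63 + 10^+0.32) = 0.02186
DIC = [CO2*]/α₀ = 3.345×10^-5 / 0.02186 = 1.530 mmol/kg
[CO3²⁻] = α₂·DIC; α₂ = 0.04567, so [CO3²⁻] = 0.04567 × 1.530 = 0.0699 mmol/kg

[CO3²⁻] = 0.0699 mmol/kg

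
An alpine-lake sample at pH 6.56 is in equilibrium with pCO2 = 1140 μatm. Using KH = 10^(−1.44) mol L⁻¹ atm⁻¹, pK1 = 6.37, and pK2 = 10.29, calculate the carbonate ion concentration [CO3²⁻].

[CO3²⁻] = 0.0119 μmol/L

[CO2*] = KH · pCO2 = 10^(−1.44) × 1140×10^-6 = 4.139×10^-5 mol/L
α₀ = 1/(1 + K1/[H⁺] + K1K2/[H⁺]²) = 1/(1 + 10^+0.19 + 10^-3.54) = 0.3923
DIC = [CO2*]/α₀ = 4.139×10^-5 / 0.3923 = 0.1055 mmol/L
[CO3²⁻] = α₂·DIC; α₂ = 0.0001131, so [CO3²⁻] = 0.0001131 × 0.1055 = 1.19×10^-5 mmol/L = 0.0119 μmol/L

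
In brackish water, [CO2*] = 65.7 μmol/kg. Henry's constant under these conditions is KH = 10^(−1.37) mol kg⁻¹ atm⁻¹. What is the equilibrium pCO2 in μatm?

pCO2 = 1540 μatm

KH = 10^(−1.37) = 4.266×10^-2 mol kg⁻¹ atm⁻¹
pCO2 = [CO2*]/KH = 65.7×10^-6 / 4.266×10^-2 = 1.54×10^-3 atm = 1540 μatm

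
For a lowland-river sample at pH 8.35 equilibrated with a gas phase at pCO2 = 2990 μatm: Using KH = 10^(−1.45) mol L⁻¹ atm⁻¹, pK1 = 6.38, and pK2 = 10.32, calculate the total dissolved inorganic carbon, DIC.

[CO2*] = KH · pCO2 = 10^(−1.45) × 2990×10^-6 = 1.061×10^-4 mol/L
α₀ = 1/(1 + K1/[H⁺] + K1K2/[H⁺]²) = 1/(1 + 10^+1.97 + 10^+0.00) = 0.01049
DIC = [CO2*]/α₀ = 1.061×10^-4 / 0.01049 = 10.1 mmol/L

DIC = 10.1 mmol/L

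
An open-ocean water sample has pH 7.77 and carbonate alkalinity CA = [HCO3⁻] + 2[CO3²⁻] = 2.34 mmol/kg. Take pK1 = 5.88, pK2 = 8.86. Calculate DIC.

CA = [HCO3⁻] + 2[CO3²⁻] = (α₁ + 2α₂)·DIC
At pH 7.77: [H⁺]/K1 = 10^-1.89 = 0.012882, K2/[H⁺] = 10^-1.09 = 0.081283
α₁ = 1/(1 + 0.012882 + 0.081283) = 1/1.0942 = 0.9139; α₂ = α₁·K2/[H⁺] = 0.07429
α₁ + 2α₂ = 1.0625
DIC = CA / (α₁ + 2α₂) = 2.34 / 1.0625 = 2.20 mmol/kg

DIC = 2.20 mmol/kg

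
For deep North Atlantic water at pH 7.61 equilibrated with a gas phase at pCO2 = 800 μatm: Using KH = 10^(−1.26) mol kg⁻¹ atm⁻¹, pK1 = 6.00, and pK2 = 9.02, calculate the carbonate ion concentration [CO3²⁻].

[CO2*] = KH · pCO2 = 10^(−1.26) × 800×10^-6 = 4.396×10^-5 mol/kg
α₀ = 1/(1 + K1/[H⁺] + K1K2/[H⁺]²) = 1/(1 + 10^+1.61 + 10^+0.20) = 0.02308
DIC = [CO2*]/α₀ = 4.396×10^-5 / 0.02308 = 1.905 mmol/kg
[CO3²⁻] = α₂·DIC; α₂ = 0.03658, so [CO3²⁻] = 0.03658 × 1.905 = 0.0697 mmol/kg

[CO3²⁻] = 0.0697 mmol/kg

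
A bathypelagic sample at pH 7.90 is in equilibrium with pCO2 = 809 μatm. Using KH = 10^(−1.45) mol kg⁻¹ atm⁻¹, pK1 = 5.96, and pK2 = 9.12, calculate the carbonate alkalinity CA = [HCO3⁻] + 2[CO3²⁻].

CA = 2.80 mmol/kg

[CO2*] = KH · pCO2 = 10^(−1.45) × 809×10^-6 = 2.870×10^-5 mol/kg
α₀ = 1/(1 + K1/[H⁺] + K1K2/[H⁺]²) = 1/(1 + 10^+1.94 + 10^+0.72) = 0.01071
DIC = [CO2*]/α₀ = 2.870×10^-5 / 0.01071 = 2.679 mmol/kg
CA = (α₁ + 2α₂)·DIC = (0.9331 + 2×0.05622) × 2.679 = 2.80 mmol/kg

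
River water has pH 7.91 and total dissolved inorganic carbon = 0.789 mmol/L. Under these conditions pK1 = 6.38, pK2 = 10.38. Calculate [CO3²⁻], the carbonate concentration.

α₂ = 1 / (1 + [H⁺]/K2 + [H⁺]²/(K1K2)) = 1 / (1 + 10^+2.47 + 10^+0.94)
   = 1 / (1 + 295.12 + 8.7096) = 1/304.83 = 0.003281
[CO3²⁻] = α₂ × DIC = 0.003281 × 0.789 = 0.00259 mmol/L = 2.59 μmol/L

[CO3²⁻] = 2.59 μmol/L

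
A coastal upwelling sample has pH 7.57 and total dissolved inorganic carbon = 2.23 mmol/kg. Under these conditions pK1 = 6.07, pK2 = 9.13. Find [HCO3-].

α₁ = 1 / (1 + [H⁺]/K1 + K2/[H⁺]) = 1 / (1 + 10^-1.50 + 10^-1.56)
   = 1 / (1 + 0.031623 + 0.027542) = 1/1.0592 = 0.9441
[HCO3⁻] = α₁ × DIC = 0.9441 × 2.23 = 2.11 mmol/kg

[HCO3⁻] = 2.11 mmol/kg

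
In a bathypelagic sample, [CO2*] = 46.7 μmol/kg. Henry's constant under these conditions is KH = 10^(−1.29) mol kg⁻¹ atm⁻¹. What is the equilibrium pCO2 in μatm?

KH = 10^(−1.29) = 5.129×10^-2 mol kg⁻¹ atm⁻¹
pCO2 = [CO2*]/KH = 46.7×10^-6 / 5.129×10^-2 = 9.11×10^-4 atm = 911 μatm

pCO2 = 911 μatm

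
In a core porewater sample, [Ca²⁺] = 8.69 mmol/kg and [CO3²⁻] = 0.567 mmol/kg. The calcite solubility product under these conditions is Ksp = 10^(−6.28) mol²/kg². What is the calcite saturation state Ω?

Ω = 9.39

Ksp = 10^(−6.28) = 5.248×10^-7
Ω = [Ca²⁺][CO3²⁻]/Ksp = (8.69×10^-3)(0.567×10^-3) / 5.248×10^-7 = 9.39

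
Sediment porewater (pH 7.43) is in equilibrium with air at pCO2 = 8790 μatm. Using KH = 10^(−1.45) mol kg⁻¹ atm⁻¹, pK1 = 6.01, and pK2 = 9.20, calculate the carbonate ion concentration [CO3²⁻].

[CO2*] = KH · pCO2 = 10^(−1.45) × 8790×10^-6 = 3.119×10^-4 mol/kg
α₀ = 1/(1 + K1/[H⁺] + K1K2/[H⁺]²) = 1/(1 + 10^+1.42 + 10^-0.35) = 0.03604
DIC = [CO2*]/α₀ = 3.119×10^-4 / 0.03604 = 8.654 mmol/kg
[CO3²⁻] = α₂·DIC; α₂ = 0.01610, so [CO3²⁻] = 0.01610 × 8.654 = 0.139 mmol/kg

[CO3²⁻] = 0.139 mmol/kg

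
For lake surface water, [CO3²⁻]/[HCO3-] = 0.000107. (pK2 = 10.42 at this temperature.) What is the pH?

pH = 6.45

From K2 = [H⁺][CO3²⁻]/[HCO3-]:  pH = pK2 + log₁₀([CO3²⁻]/[HCO3-])
log₁₀(0.000107) = -3.971
pH = 10.42 + (-3.971) = 6.45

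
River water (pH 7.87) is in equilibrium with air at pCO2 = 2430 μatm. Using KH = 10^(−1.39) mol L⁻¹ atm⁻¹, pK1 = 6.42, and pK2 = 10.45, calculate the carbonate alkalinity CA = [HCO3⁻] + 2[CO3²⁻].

[CO2*] = KH · pCO2 = 10^(−1.39) × 2430×10^-6 = 9.899×10^-5 mol/L
α₀ = 1/(1 + K1/[H⁺] + K1K2/[H⁺]²) = 1/(1 + 10^+1.45 + 10^-1.13) = 0.03418
DIC = [CO2*]/α₀ = 9.899×10^-5 / 0.03418 = 2.896 mmol/L
CA = (α₁ + 2α₂)·DIC = (0.9633 + 2×0.002534) × 2.896 = 2.80 mmol/L

CA = 2.80 mmol/L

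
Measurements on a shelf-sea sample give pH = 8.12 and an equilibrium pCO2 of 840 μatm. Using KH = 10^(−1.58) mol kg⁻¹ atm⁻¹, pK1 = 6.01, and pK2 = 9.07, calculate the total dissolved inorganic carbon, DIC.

[CO2*] = KH · pCO2 = 10^(−1.58) × 840×10^-6 = 2.209×10^-5 mol/kg
α₀ = 1/(1 + K1/[H⁺] + K1K2/[H⁺]²) = 1/(1 + 10^+2.11 + 10^+1.16) = 0.006931
DIC = [CO2*]/α₀ = 2.209×10^-5 / 0.006931 = 3.19 mmol/kg

DIC = 3.19 mmol/kg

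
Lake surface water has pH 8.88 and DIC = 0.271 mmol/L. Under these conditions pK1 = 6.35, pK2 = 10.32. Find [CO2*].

α₀ = 1 / (1 + K1/[H⁺] + K1K2/[H⁺]²) = 1 / (1 + 10^+2.53 + 10^+1.09)
   = 1 / (1 + 338.84 + 12.303) = 1/352.15 = 0.002840
[CO2*] = α₀ × DIC = 0.002840 × 0.271 = 0.000770 mmol/L = 0.770 μmol/L

[CO2*] = 0.770 μmol/L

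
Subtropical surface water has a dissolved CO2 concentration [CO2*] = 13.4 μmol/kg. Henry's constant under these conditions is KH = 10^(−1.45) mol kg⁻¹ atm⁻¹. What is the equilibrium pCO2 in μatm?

pCO2 = 378 μatm

KH = 10^(−1.45) = 3.548×10^-2 mol kg⁻¹ atm⁻¹
pCO2 = [CO2*]/KH = 13.4×10^-6 / 3.548×10^-2 = 3.78×10^-4 atm = 378 μatm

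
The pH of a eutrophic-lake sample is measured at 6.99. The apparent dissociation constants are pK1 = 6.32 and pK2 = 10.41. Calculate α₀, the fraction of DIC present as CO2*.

α₀ = 1 / (1 + K1/[H⁺] + K1K2/[H⁺]²) = 1 / (1 + 10^+0.67 + 10^-2.75)
   = 1 / (1 + 4.6774 + 0.0017783) = 1/5.6791 = 0.1761

α₀ = 0.176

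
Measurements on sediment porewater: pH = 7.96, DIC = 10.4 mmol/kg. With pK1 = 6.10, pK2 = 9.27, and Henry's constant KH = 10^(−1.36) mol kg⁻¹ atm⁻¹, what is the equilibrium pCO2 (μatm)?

α₀ = 1 / (1 + K1/[H⁺] + K1K2/[H⁺]²) = 1 / (1 + 10^+1.86 + 10^+0.55)
   = 1 / (1 + 72.444 + 3.5481) = 1/76.992 = 0.01299
[CO2*] = α₀ × DIC = 0.01299 × 10.4 = 0.1351 mmol/kg
pCO2 = [CO2*]/KH = 1.351×10^-4 / 4.365×10^-2 = 3090 μatm

pCO2 = 3090 μatm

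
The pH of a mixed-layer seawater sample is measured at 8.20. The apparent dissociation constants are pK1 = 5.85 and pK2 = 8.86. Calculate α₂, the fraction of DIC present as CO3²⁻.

α₂ = 0.179

α₂ = 1 / (1 + [H⁺]/K2 + [H⁺]²/(K1K2)) = 1 / (1 + 10^+0.66 + 10^-1.69)
   = 1 / (1 + 4.5709 + 0.020417) = 1/5.5913 = 0.1788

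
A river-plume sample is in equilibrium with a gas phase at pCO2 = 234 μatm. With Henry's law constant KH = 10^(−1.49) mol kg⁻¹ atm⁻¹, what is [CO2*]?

KH = 10^(−1.49) = 3.236×10^-2 mol kg⁻¹ atm⁻¹
[CO2*] = KH · pCO2 = 3.236×10^-2 × 234×10^-6 atm = 7.57×10^-6 mol/kg

[CO2*] = 7.57 μmol/kg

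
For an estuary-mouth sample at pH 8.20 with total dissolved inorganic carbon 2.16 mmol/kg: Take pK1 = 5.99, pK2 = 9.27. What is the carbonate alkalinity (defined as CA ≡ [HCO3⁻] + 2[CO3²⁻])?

CA = [HCO3⁻] + 2[CO3²⁻] = (α₁ + 2α₂)·DIC
At pH 8.20: [H⁺]/K1 = 10^-2.21 = 0.0061660, K2/[H⁺] = 10^-1.07 = 0.085114
α₁ = 1/(1 + 0.0061660 + 0.085114) = 1/1.0913 = 0.9164; α₂ = α₁·K2/[H⁺] = 0.07799
α₁ + 2α₂ = 1.0723
CA = 1.0723 × 2.16 = 2.32 mmol/kg

CA = 2.32 mmol/kg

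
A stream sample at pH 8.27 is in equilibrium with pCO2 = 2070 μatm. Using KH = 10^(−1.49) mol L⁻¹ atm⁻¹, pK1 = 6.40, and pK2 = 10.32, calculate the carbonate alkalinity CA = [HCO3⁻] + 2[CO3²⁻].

[CO2*] = KH · pCO2 = 10^(−1.49) × 2070×10^-6 = 6.698×10^-5 mol/L
α₀ = 1/(1 + K1/[H⁺] + K1K2/[H⁺]²) = 1/(1 + 10^+1.87 + 10^-0.18) = 0.01319
DIC = [CO2*]/α₀ = 6.698×10^-5 / 0.01319 = 5.077 mmol/L
CA = (α₁ + 2α₂)·DIC = (0.9781 + 2×0.008717) × 5.077 = 5.05 mmol/L

CA = 5.05 mmol/L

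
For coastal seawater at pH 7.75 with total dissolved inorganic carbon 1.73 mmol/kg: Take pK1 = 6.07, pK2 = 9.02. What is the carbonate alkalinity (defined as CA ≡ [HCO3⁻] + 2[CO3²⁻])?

CA = 1.78 mmol/kg

CA = [HCO3⁻] + 2[CO3²⁻] = (α₁ + 2α₂)·DIC
At pH 7.75: [H⁺]/K1 = 10^-1.68 = 0.020893, K2/[H⁺] = 10^-1.27 = 0.053703
α₁ = 1/(1 + 0.020893 + 0.053703) = 1/1.0746 = 0.9306; α₂ = α₁·K2/[H⁺] = 0.04998
α₁ + 2α₂ = 1.0305
CA = 1.0305 × 1.73 = 1.78 mmol/kg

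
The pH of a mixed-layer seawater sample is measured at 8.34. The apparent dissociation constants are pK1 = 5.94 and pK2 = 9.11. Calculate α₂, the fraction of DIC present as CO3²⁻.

α₂ = 1 / (1 + [H⁺]/K2 + [H⁺]²/(K1K2)) = 1 / (1 + 10^+0.77 + 10^-1.63)
   = 1 / (1 + 5.8884 + 0.023442) = 1/6.9119 = 0.1447

α₂ = 0.145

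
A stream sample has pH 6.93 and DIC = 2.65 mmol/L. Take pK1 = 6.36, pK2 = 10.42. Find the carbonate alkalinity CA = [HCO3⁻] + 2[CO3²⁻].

CA = [HCO3⁻] + 2[CO3²⁻] = (α₁ + 2α₂)·DIC
At pH 6.93: [H⁺]/K1 = 10^-0.57 = 0.26915, K2/[H⁺] = 10^-3.49 = 0.00032359
α₁ = 1/(1 + 0.26915 + 0.00032359) = 1/1.2695 = 0.7877; α₂ = α₁·K2/[H⁺] = 0.0002549
α₁ + 2α₂ = 0.7882
CA = 0.7882 × 2.65 = 2.09 mmol/L

CA = 2.09 mmol/L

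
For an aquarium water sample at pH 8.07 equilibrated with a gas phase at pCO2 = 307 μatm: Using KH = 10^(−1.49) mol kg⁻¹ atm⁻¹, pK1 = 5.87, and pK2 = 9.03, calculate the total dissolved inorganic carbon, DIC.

[CO2*] = KH · pCO2 = 10^(−1.49) × 307×10^-6 = 9.934×10^-6 mol/kg
α₀ = 1/(1 + K1/[H⁺] + K1K2/[H⁺]²) = 1/(1 + 10^+2.20 + 10^+1.24) = 0.005654
DIC = [CO2*]/α₀ = 9.934×10^-6 / 0.005654 = 1.76 mmol/kg

DIC = 1.76 mmol/kg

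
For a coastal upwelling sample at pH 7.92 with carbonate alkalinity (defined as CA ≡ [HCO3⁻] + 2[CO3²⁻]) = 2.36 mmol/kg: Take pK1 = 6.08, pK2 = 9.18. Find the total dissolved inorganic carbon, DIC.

CA = [HCO3⁻] + 2[CO3²⁻] = (α₁ + 2α₂)·DIC
At pH 7.92: [H⁺]/K1 = 10^-1.84 = 0.014454, K2/[H⁺] = 10^-1.26 = 0.054954
α₁ = 1/(1 + 0.014454 + 0.054954) = 1/1.0694 = 0.9351; α₂ = α₁·K2/[H⁺] = 0.05139
α₁ + 2α₂ = 1.0379
DIC = CA / (α₁ + 2α₂) = 2.36 / 1.0379 = 2.27 mmol/kg

DIC = 2.27 mmol/kg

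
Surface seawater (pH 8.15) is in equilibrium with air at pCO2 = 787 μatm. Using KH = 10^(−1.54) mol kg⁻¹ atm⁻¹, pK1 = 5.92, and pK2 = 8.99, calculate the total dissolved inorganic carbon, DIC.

[CO2*] = KH · pCO2 = 10^(−1.54) × 787×10^-6 = 2.270×10^-5 mol/kg
α₀ = 1/(1 + K1/[H⁺] + K1K2/[H⁺]²) = 1/(1 + 10^+2.23 + 10^+1.39) = 0.005118
DIC = [CO2*]/α₀ = 2.270×10^-5 / 0.005118 = 4.43 mmol/kg

DIC = 4.43 mmol/kg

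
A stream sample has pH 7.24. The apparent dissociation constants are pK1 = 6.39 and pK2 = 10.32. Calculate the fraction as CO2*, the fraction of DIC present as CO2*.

α₀ = 1 / (1 + K1/[H⁺] + K1K2/[H⁺]²) = 1 / (1 + 10^+0.85 + 10^-2.23)
   = 1 / (1 + 7.0795 + 0.0058884) = 1/8.0853 = 0.1237

α₀ = 0.124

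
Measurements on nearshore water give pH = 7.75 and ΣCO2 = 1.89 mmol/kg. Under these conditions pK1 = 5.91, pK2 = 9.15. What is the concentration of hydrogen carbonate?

[HCO3⁻] = 1.79 mmol/kg

α₁ = 1 / (1 + [H⁺]/K1 + K2/[H⁺]) = 1 / (1 + 10^-1.84 + 10^-1.40)
   = 1 / (1 + 0.014454 + 0.039811) = 1/1.0543 = 0.9485
[HCO3⁻] = α₁ × DIC = 0.9485 × 1.89 = 1.79 mmol/kg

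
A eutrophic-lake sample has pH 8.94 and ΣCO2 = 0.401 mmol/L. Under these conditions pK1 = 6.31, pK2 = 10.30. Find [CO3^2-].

[CO3²⁻] = 16.7 μmol/L

α₂ = 1 / (1 + [H⁺]/K2 + [H⁺]²/(K1K2)) = 1 / (1 + 10^+1.36 + 10^-1.27)
   = 1 / (1 + 22.909 + 0.053703) = 1/23.962 = 0.04173
[CO3²⁻] = α₂ × DIC = 0.04173 × 0.401 = 0.0167 mmol/L = 16.7 μmol/L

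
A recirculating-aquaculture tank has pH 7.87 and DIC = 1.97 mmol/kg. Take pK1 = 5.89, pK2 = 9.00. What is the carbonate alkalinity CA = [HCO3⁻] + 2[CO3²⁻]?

CA = [HCO3⁻] + 2[CO3²⁻] = (α₁ + 2α₂)·DIC
At pH 7.87: [H⁺]/K1 = 10^-1.98 = 0.010471, K2/[H⁺] = 10^-1.13 = 0.074131
α₁ = 1/(1 + 0.010471 + 0.074131) = 1/1.0846 = 0.9220; α₂ = α₁·K2/[H⁺] = 0.06835
α₁ + 2α₂ = 1.0587
CA = 1.0587 × 1.97 = 2.09 mmol/kg

CA = 2.09 mmol/kg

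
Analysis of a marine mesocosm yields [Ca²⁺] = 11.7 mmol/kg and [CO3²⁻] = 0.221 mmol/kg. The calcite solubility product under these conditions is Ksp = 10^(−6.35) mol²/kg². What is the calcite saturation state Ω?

Ω = 5.79

Ksp = 10^(−6.35) = 4.467×10^-7
Ω = [Ca²⁺][CO3²⁻]/Ksp = (11.7×10^-3)(0.221×10^-3) / 4.467×10^-7 = 5.79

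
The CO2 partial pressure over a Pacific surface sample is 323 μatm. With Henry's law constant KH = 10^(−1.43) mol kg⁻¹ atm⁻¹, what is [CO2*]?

[CO2*] = 12.0 μmol/kg

KH = 10^(−1.43) = 3.715×10^-2 mol kg⁻¹ atm⁻¹
[CO2*] = KH · pCO2 = 3.715×10^-2 × 323×10^-6 atm = 1.20×10^-5 mol/kg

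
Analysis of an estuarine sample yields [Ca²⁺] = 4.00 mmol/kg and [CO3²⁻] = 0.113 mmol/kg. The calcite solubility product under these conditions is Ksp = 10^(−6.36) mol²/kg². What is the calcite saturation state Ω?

Ksp = 10^(−6.36) = 4.365×10^-7
Ω = [Ca²⁺][CO3²⁻]/Ksp = (4.00×10^-3)(0.113×10^-3) / 4.365×10^-7 = 1.04

Ω = 1.04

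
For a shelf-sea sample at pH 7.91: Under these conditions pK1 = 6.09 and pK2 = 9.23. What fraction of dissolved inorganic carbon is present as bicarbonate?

α₁ = 1 / (1 + [H⁺]/K1 + K2/[H⁺]) = 1 / (1 + 10^-1.82 + 10^-1.32)
   = 1 / (1 + 0.015136 + 0.047863) = 1/1.0630 = 0.9407

α₁ = 0.941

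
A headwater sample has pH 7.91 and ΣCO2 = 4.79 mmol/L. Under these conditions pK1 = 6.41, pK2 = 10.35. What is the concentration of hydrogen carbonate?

[HCO3⁻] = 4.63 mmol/L

α₁ = 1 / (1 + [H⁺]/K1 + K2/[H⁺]) = 1 / (1 + 10^-1.50 + 10^-2.44)
   = 1 / (1 + 0.031623 + 0.0036308) = 1/1.0353 = 0.9659
[HCO3⁻] = α₁ × DIC = 0.9659 × 4.79 = 4.63 mmol/L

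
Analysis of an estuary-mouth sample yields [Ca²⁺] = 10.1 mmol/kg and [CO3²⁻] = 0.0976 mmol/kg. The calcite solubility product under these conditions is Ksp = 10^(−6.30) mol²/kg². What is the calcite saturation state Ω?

Ksp = 10^(−6.30) = 5.012×10^-7
Ω = [Ca²⁺][CO3²⁻]/Ksp = (10.1×10^-3)(0.0976×10^-3) / 5.012×10^-7 = 1.97

Ω = 1.97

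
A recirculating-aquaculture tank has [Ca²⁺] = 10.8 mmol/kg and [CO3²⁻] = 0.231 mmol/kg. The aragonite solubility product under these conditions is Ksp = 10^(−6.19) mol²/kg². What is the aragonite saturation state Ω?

Ω = 3.86

Ksp = 10^(−6.19) = 6.457×10^-7
Ω = [Ca²⁺][CO3²⁻]/Ksp = (10.8×10^-3)(0.231×10^-3) / 6.457×10^-7 = 3.86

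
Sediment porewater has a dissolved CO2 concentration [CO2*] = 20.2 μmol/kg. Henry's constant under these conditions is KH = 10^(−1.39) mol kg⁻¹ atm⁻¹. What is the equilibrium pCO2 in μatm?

pCO2 = 496 μatm

KH = 10^(−1.39) = 4.074×10^-2 mol kg⁻¹ atm⁻¹
pCO2 = [CO2*]/KH = 20.2×10^-6 / 4.074×10^-2 = 4.96×10^-4 atm = 496 μatm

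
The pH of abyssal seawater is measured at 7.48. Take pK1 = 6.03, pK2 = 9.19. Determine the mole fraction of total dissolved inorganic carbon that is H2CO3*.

α₀ = 1 / (1 + K1/[H⁺] + K1K2/[H⁺]²) = 1 / (1 + 10^+1.45 + 10^-0.26)
   = 1 / (1 + 28.184 + 0.54954) = 1/29.733 = 0.03363

α₀ = 0.0336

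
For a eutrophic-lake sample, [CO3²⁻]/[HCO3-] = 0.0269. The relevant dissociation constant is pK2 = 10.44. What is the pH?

From K2 = [H⁺][CO3²⁻]/[HCO3-]:  pH = pK2 + log₁₀([CO3²⁻]/[HCO3-])
log₁₀(0.0269) = -1.570
pH = 10.44 + (-1.570) = 8.87

pH = 8.87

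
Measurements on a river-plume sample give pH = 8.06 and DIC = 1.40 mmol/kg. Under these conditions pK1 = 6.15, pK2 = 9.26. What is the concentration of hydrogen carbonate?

[HCO3⁻] = 1.30 mmol/kg

α₁ = 1 / (1 + [H⁺]/K1 + K2/[H⁺]) = 1 / (1 + 10^-1.91 + 10^-1.20)
   = 1 / (1 + 0.012303 + 0.063096) = 1/1.0754 = 0.9299
[HCO3⁻] = α₁ × DIC = 0.9299 × 1.40 = 1.30 mmol/kg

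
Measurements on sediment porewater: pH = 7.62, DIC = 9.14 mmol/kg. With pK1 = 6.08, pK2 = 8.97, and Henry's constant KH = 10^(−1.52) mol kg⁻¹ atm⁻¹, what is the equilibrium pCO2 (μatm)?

α₀ = 1 / (1 + K1/[H⁺] + K1K2/[H⁺]²) = 1 / (1 + 10^+1.54 + 10^+0.19)
   = 1 / (1 + 34.674 + 1.5488) = 1/37.223 = 0.02687
[CO2*] = α₀ × DIC = 0.02687 × 9.14 = 0.2456 mmol/kg
pCO2 = [CO2*]/KH = 2.456×10^-4 / 3.020×10^-2 = 8130 μatm

pCO2 = 8130 μatm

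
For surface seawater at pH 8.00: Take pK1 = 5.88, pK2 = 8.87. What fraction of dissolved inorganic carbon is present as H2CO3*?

α₀ = 1 / (1 + K1/[H⁺] + K1K2/[H⁺]²) = 1 / (1 + 10^+2.12 + 10^+1.25)
   = 1 / (1 + 131.83 + 17.783) = 1/150.61 = 0.006640

α₀ = 0.00664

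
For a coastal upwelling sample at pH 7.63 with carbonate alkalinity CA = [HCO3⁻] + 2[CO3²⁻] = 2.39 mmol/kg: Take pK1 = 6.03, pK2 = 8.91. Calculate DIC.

DIC = 2.33 mmol/kg

CA = [HCO3⁻] + 2[CO3²⁻] = (α₁ + 2α₂)·DIC
At pH 7.63: [H⁺]/K1 = 10^-1.60 = 0.025119, K2/[H⁺] = 10^-1.28 = 0.052481
α₁ = 1/(1 + 0.025119 + 0.052481) = 1/1.0776 = 0.9280; α₂ = α₁·K2/[H⁺] = 0.04870
α₁ + 2α₂ = 1.0254
DIC = CA / (α₁ + 2α₂) = 2.39 / 1.0254 = 2.33 mmol/kg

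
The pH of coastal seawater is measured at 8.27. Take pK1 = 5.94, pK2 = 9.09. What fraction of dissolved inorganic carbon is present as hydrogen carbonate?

α₁ = 1 / (1 + [H⁺]/K1 + K2/[H⁺]) = 1 / (1 + 10^-2.33 + 10^-0.82)
   = 1 / (1 + 0.0046774 + 0.15136) = 1/1.1560 = 0.8650

α₁ = 0.865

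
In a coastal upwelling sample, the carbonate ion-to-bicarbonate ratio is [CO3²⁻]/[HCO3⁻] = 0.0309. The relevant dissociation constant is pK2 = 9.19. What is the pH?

From K2 = [H⁺][CO3²⁻]/[HCO3⁻]:  pH = pK2 + log₁₀([CO3²⁻]/[HCO3⁻])
log₁₀(0.0309) = -1.510
pH = 9.19 + (-1.510) = 7.68

pH = 7.68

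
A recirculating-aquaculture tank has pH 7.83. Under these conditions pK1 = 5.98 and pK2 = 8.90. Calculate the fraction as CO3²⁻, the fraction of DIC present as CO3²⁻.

α₂ = 0.0774

α₂ = 1 / (1 + [H⁺]/K2 + [H⁺]²/(K1K2)) = 1 / (1 + 10^+1.07 + 10^-0.78)
   = 1 / (1 + 11.749 + 0.16596) = 1/12.915 = 0.07743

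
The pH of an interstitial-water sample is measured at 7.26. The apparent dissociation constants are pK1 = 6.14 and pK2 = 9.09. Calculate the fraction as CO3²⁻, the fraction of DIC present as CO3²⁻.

α₂ = 1 / (1 + [H⁺]/K2 + [H⁺]²/(K1K2)) = 1 / (1 + 10^+1.83 + 10^+0.71)
   = 1 / (1 + 67.608 + 5.1286) = 1/73.737 = 0.01356

α₂ = 0.0136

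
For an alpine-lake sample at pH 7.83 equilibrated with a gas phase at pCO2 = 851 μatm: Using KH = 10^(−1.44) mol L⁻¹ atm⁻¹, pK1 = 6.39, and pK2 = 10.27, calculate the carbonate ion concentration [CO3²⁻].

[CO3²⁻] = 3.09 μmol/L

[CO2*] = KH · pCO2 = 10^(−1.44) × 851×10^-6 = 3.090×10^-5 mol/L
α₀ = 1/(1 + K1/[H⁺] + K1K2/[H⁺]²) = 1/(1 + 10^+1.44 + 10^-1.00) = 0.03491
DIC = [CO2*]/α₀ = 3.090×10^-5 / 0.03491 = 0.8850 mmol/L
[CO3²⁻] = α₂·DIC; α₂ = 0.003491, so [CO3²⁻] = 0.003491 × 0.8850 = 0.00309 mmol/L = 3.09 μmol/L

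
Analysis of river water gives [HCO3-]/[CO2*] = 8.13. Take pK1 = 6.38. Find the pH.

pH = 7.29

From K1 = [H⁺][HCO3-]/[CO2*]:  pH = pK1 + log₁₀([HCO3-]/[CO2*])
log₁₀(8.13) = +0.910
pH = 6.38 + (+0.910) = 7.29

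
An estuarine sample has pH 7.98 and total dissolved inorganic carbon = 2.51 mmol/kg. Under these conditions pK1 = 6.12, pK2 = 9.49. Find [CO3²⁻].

α₂ = 1 / (1 + [H⁺]/K2 + [H⁺]²/(K1K2)) = 1 / (1 + 10^+1.51 + 10^-0.35)
   = 1 / (1 + 32.359 + 0.44668) = 1/33.806 = 0.02958
[CO3²⁻] = α₂ × DIC = 0.02958 × 2.51 = 0.0742 mmol/kg

[CO3²⁻] = 0.0742 mmol/kg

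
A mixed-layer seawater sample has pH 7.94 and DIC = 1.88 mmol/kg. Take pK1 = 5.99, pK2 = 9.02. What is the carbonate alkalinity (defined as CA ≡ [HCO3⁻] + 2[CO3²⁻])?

CA = [HCO3⁻] + 2[CO3²⁻] = (α₁ + 2α₂)·DIC
At pH 7.94: [H⁺]/K1 = 10^-1.95 = 0.011220, K2/[H⁺] = 10^-1.08 = 0.083176
α₁ = 1/(1 + 0.011220 + 0.083176) = 1/1.0944 = 0.9137; α₂ = α₁·K2/[H⁺] = 0.07600
α₁ + 2α₂ = 1.0657
CA = 1.0657 × 1.88 = 2.00 mmol/kg

CA = 2.00 mmol/kg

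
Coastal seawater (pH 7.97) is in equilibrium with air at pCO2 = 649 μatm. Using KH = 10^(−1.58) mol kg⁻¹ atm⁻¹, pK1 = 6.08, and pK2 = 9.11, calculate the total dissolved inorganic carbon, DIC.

DIC = 1.44 mmol/kg

[CO2*] = KH · pCO2 = 10^(−1.58) × 649×10^-6 = 1.707×10^-5 mol/kg
α₀ = 1/(1 + K1/[H⁺] + K1K2/[H⁺]²) = 1/(1 + 10^+1.89 + 10^+0.75) = 0.01187
DIC = [CO2*]/α₀ = 1.707×10^-5 / 0.01187 = 1.44 mmol/kg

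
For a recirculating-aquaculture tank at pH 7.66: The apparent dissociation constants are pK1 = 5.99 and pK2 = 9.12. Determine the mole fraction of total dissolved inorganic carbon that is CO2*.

α₀ = 1 / (1 + K1/[H⁺] + K1K2/[H⁺]²) = 1 / (1 + 10^+1.67 + 10^+0.21)
   = 1 / (1 + 46.774 + 1.6218) = 1/49.395 = 0.02024

α₀ = 0.0202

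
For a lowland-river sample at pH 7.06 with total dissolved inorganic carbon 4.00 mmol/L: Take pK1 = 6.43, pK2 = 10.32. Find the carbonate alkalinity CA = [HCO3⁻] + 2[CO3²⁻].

CA = 3.24 mmol/L

CA = [HCO3⁻] + 2[CO3²⁻] = (α₁ + 2α₂)·DIC
At pH 7.06: [H⁺]/K1 = 10^-0.63 = 0.23442, K2/[H⁺] = 10^-3.26 = 0.00054954
α₁ = 1/(1 + 0.23442 + 0.00054954) = 1/1.2350 = 0.8097; α₂ = α₁·K2/[H⁺] = 0.0004450
α₁ + 2α₂ = 0.8106
CA = 0.8106 × 4.00 = 3.24 mmol/L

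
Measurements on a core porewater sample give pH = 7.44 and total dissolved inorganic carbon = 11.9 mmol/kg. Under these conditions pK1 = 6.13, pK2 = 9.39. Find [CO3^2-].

α₂ = 1 / (1 + [H⁺]/K2 + [H⁺]²/(K1K2)) = 1 / (1 + 10^+1.95 + 10^+0.64)
   = 1 / (1 + 89.125 + 4.3652) = 1/94.490 = 0.01058
[CO3²⁻] = α₂ × DIC = 0.01058 × 11.9 = 0.126 mmol/kg

[CO3²⁻] = 0.126 mmol/kg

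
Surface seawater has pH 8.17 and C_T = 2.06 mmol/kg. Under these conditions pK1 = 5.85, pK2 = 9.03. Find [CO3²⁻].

α₂ = 1 / (1 + [H⁺]/K2 + [H⁺]²/(K1K2)) = 1 / (1 + 10^+0.86 + 10^-1.46)
   = 1 / (1 + 7.2444 + 0.034674) = 1/8.2790 = 0.1208
[CO3²⁻] = α₂ × DIC = 0.1208 × 2.06 = 0.249 mmol/kg

[CO3²⁻] = 0.249 mmol/kg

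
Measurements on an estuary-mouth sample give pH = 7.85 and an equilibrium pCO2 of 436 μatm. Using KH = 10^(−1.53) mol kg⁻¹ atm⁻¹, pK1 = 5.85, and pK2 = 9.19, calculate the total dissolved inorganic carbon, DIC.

DIC = 1.36 mmol/kg

[CO2*] = KH · pCO2 = 10^(−1.53) × 436×10^-6 = 1.287×10^-5 mol/kg
α₀ = 1/(1 + K1/[H⁺] + K1K2/[H⁺]²) = 1/(1 + 10^+2.00 + 10^+0.66) = 0.009472
DIC = [CO2*]/α₀ = 1.287×10^-5 / 0.009472 = 1.36 mmol/kg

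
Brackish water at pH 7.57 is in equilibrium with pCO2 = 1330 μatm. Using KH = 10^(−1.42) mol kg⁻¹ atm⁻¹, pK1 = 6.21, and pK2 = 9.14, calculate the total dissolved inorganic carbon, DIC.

[CO2*] = KH · pCO2 = 10^(−1.42) × 1330×10^-6 = 5.057×10^-5 mol/kg
α₀ = 1/(1 + K1/[H⁺] + K1K2/[H⁺]²) = 1/(1 + 10^+1.36 + 10^-0.21) = 0.04077
DIC = [CO2*]/α₀ = 5.057×10^-5 / 0.04077 = 1.24 mmol/kg

DIC = 1.24 mmol/kg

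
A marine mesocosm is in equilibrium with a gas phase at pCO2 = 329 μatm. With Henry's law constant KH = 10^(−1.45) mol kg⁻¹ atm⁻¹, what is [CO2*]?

[CO2*] = 11.7 μmol/kg

KH = 10^(−1.45) = 3.548×10^-2 mol kg⁻¹ atm⁻¹
[CO2*] = KH · pCO2 = 3.548×10^-2 × 329×10^-6 atm = 1.17×10^-5 mol/kg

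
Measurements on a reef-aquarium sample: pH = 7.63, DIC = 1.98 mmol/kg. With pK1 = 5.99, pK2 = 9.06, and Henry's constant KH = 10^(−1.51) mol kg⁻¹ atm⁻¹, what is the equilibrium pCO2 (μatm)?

pCO2 = 1380 μatm

α₀ = 1 / (1 + K1/[H⁺] + K1K2/[H⁺]²) = 1 / (1 + 10^+1.64 + 10^+0.21)
   = 1 / (1 + 43.652 + 1.6218) = 1/46.273 = 0.02161
[CO2*] = α₀ × DIC = 0.02161 × 1.98 = 0.04279 mmol/kg
pCO2 = [CO2*]/KH = 4.279×10^-5 / 3.090×10^-2 = 1380 μatm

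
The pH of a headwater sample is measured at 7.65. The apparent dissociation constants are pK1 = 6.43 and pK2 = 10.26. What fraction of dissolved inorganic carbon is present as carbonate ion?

α₂ = 0.00231

α₂ = 1 / (1 + [H⁺]/K2 + [H⁺]²/(K1K2)) = 1 / (1 + 10^+2.61 + 10^+1.39)
   = 1 / (1 + 407.38 + 24.547) = 1/432.93 = 0.002310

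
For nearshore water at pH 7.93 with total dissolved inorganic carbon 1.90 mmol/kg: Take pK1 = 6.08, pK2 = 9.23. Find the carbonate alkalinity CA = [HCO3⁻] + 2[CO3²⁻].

CA = 1.96 mmol/kg

CA = [HCO3⁻] + 2[CO3²⁻] = (α₁ + 2α₂)·DIC
At pH 7.93: [H⁺]/K1 = 10^-1.85 = 0.014125, K2/[H⁺] = 10^-1.30 = 0.050119
α₁ = 1/(1 + 0.014125 + 0.050119) = 1/1.0642 = 0.9396; α₂ = α₁·K2/[H⁺] = 0.04709
α₁ + 2α₂ = 1.0338
CA = 1.0338 × 1.90 = 1.96 mmol/kg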